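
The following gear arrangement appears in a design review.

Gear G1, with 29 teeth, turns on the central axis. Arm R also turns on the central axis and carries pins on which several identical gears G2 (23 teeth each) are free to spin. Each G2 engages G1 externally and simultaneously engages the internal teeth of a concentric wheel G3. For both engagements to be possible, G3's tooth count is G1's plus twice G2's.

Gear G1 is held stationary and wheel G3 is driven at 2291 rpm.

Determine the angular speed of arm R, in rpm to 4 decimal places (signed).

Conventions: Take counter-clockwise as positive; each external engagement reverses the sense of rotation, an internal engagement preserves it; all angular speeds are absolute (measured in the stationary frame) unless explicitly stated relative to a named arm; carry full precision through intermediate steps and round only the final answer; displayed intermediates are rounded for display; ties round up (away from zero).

recognized (axles ride arm R): planetary set, 29/23/75 teeth
normalise by the input: solve with ω_ring = 1, then scale by 2291 rpm
ring teeth: 29 + 2·23 = 75
29(ω_sun−ω_arm) = −75(ω_ring−ω_arm),  ω_sun = 0, ω_ring = 1
29(0−ω_arm) = −75(1−ω_arm)  ⇒  104·ω_arm = 75  ⇒  ω_arm = 75/104
scale: ω_arm = 75/104 × 2291 rpm = +1652.1635 rpm

+1652.1635 rpm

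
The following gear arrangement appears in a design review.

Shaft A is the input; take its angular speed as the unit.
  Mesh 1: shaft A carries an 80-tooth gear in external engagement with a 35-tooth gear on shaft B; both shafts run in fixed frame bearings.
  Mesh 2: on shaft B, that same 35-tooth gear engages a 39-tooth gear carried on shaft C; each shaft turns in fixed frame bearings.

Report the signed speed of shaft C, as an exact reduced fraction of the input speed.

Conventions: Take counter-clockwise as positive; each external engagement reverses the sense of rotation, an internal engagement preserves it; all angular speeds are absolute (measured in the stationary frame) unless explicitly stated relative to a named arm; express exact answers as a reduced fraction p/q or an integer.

80/39

2-mesh fixed-axis compound train (all bearings frame-fixed)
mesh 1 [80T→35T]: |ω|/ω_in = 1×80/35 = 16/7, sense flips to −
mesh 2 [35T→39T]: |ω|/ω_in = (16/7)×35/39 = 80/39, sense flips to +
signed output speed (× input speed) = 80/39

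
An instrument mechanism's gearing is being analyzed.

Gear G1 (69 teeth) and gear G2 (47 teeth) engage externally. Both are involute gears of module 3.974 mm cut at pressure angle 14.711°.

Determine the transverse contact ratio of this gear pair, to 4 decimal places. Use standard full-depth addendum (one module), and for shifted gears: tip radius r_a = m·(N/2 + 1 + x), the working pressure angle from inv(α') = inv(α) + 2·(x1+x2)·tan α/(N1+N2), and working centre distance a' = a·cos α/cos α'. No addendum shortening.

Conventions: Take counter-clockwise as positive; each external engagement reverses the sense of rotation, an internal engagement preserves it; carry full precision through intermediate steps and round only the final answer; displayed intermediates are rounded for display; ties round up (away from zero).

class = single-mesh tooth geometry [involute pair 69T × 47T, m = 3.974]
base radii: r_b1 = 132.608629, r_b2 = 90.327617
tip radii: r_a1 = 141.077000, r_a2 = 97.363000
no profile shift: α' = α, a' = a
action lengths: √(r_a1²−r_b1²) = 48.142201, √(r_a2²−r_b2²) = 36.338346
base pitch p_b = π·m·cos α = 12.075429
CR = (48.142201 + 36.338346 − 230.492000·sin 14.71100°)/12.075429 = 2.148874
contact ratio ≈ 2.1489

2.1489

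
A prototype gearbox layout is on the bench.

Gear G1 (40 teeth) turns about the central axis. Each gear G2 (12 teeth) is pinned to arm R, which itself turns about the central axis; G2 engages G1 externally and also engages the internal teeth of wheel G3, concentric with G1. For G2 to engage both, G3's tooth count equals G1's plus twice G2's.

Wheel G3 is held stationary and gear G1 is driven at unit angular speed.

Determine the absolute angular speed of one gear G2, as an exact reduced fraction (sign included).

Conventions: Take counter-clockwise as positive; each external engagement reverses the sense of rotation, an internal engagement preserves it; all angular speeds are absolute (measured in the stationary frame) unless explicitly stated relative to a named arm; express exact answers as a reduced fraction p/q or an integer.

class = planetary set [G3 = 40+2·12 = 64; Willis about the carrier]
ring teeth: 40 + 2·12 = 64
40(ω_sun−ω_arm) = −64(ω_ring−ω_arm),  ω_ring = 0, ω_sun = 1
40(1−ω_arm) = −64(0−ω_arm)  ⇒  104·ω_arm = 40  ⇒  ω_arm = 5/13
sun–planet mesh: 40·(1−5/13) = −12·(ω_p−ω_arm)  ⇒  ω_p−ω_arm = -80/39
ω_p = 5/13 − 80/39 = -5/3
exact speed ratio = -5/3

-5/3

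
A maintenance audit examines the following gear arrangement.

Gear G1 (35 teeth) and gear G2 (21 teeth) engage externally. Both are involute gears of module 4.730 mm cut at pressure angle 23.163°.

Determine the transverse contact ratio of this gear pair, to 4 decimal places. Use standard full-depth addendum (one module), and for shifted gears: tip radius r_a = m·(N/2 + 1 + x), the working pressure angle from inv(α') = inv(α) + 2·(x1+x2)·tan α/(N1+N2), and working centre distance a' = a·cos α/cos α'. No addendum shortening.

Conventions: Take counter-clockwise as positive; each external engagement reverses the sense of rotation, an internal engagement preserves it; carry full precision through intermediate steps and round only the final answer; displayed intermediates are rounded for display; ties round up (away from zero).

1.5121

recognized (one external pair, fixed centres): single-mesh tooth geometry, m = 4.730, N1 = 35, N2 = 21
base radii: r_b1 = 76.102470, r_b2 = 45.661482
tip radii: r_a1 = 87.505000, r_a2 = 54.395000
no profile shift: α' = α, a' = a
action lengths: √(r_a1²−r_b1²) = 43.191888, √(r_a2²−r_b2²) = 29.560871
base pitch p_b = π·m·cos α = 13.661883
CR = (43.191888 + 29.560871 − 132.440000·sin 23.16300°)/13.661883 = 1.512069
contact ratio ≈ 1.5121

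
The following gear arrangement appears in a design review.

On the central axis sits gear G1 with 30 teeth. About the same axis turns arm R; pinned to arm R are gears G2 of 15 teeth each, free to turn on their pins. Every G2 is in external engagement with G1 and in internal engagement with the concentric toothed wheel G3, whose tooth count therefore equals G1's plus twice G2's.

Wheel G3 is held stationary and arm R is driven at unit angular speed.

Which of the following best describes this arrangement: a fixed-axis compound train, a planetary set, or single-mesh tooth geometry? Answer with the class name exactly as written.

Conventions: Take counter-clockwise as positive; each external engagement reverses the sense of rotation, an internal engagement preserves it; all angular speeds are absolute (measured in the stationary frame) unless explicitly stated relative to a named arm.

planetary set

class = planetary set [G3 = 30+2·15 = 60; Willis about the carrier]
classification: planetary set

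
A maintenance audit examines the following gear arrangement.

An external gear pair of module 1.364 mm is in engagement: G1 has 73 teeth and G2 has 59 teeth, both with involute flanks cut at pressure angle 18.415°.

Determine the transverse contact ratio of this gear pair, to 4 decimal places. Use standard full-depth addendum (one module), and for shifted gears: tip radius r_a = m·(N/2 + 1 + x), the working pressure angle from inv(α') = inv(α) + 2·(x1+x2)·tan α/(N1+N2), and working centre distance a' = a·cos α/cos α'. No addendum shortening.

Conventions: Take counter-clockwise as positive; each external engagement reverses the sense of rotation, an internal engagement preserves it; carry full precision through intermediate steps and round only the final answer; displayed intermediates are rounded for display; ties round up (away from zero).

1.8970

single-mesh involute tooth geometry (73T engaging 59T at module 1.364)
base radii: r_b1 = 47.236625, r_b2 = 38.177547
tip radii: r_a1 = 51.150000, r_a2 = 41.602000
no profile shift: α' = α, a' = a
action lengths: √(r_a1²−r_b1²) = 19.622021, √(r_a2²−r_b2²) = 16.528804
base pitch p_b = π·m·cos α = 4.065705
CR = (19.622021 + 16.528804 − 90.024000·sin 18.41500°)/4.065705 = 1.896958
contact ratio ≈ 1.8970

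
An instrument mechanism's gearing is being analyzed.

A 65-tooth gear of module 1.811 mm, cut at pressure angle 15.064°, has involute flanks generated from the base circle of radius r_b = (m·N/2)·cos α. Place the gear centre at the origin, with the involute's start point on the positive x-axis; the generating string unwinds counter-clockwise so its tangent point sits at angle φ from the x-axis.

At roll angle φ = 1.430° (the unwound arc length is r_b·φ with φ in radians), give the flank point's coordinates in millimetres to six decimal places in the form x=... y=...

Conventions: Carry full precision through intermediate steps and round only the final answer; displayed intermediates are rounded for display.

recognized (one wheel, involute flank): single-mesh tooth geometry, m = 1.811, N = 65
pitch radius r_p = m·N/2 = 1.811·65/2 = 58.857500
base radius r_b = r_p·cos α = 58.857500·cos 15.064° = 56.834928
roll angle φ = 1.430° = 0.02495821 rad
x = r_b·(cos φ + φ·sin φ) = 56.852627
y = r_b·(sin φ − φ·cos φ) = 0.000295

x=56.852627 y=0.000295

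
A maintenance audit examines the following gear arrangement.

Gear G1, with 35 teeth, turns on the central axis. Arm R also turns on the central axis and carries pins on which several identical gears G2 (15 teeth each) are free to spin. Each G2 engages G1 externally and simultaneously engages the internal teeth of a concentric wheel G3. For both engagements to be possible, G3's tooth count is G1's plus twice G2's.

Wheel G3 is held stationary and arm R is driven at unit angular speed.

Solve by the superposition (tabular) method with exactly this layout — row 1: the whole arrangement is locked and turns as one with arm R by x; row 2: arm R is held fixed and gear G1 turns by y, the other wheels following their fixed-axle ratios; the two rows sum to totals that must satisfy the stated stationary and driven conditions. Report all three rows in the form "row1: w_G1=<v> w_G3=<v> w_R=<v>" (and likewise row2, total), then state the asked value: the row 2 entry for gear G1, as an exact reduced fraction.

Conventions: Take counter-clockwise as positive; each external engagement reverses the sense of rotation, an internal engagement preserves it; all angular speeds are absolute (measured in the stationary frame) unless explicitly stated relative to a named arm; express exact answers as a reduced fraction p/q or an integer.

row1: w_G1=1 w_G3=1 w_R=1
row2: w_G1=13/7 w_G3=-1 w_R=0
total: w_G1=20/7 w_G3=0 w_R=1
asked value: 13/7

topology: planetary set — G1 35T / G2 15T / G3 65T, arm = carrier (Willis)
row 1 (train locked, turned with arm): all members turn x
row 2 — arm fixed, fixed-axis ratios: sun y, ring −(35/65)·y, arm 0
boundary: total ω_ring = x − (35/65)·y = 0 and total ω_arm = x = 1  ⇒  y = 13/7, x = 1
row 2 ring = −(35/65)·13/7 = -1
totals (row 1 + row 2): sun 1 + 13/7 = 20/7, ring 1 + (-1) = 0, arm 1 + 0 = 1
asked cell (row2, sun) = 13/7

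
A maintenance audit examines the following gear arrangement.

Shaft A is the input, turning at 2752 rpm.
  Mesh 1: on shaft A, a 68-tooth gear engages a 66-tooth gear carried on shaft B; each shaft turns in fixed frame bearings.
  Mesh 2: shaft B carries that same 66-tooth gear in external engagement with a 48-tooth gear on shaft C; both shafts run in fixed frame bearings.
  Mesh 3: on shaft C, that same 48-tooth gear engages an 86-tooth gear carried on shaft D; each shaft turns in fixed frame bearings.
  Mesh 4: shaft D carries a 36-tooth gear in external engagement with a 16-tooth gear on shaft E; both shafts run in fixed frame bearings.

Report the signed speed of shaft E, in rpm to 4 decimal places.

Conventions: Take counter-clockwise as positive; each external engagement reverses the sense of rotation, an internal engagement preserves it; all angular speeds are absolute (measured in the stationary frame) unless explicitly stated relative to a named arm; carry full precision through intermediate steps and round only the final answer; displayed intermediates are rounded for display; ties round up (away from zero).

+4896.0000 rpm

class = fixed-axis compound train [4 meshes; 4 ratios multiply, 4 sense flips]
mesh 1 [68T→66T]: ω = 2752.0000×68/66 = 2835.3939 rpm, sense flips to −
mesh 2 [66T→48T]: ω = 2835.3939×66/48 = 3898.6667 rpm, sense flips to +
mesh 3 [48T→86T]: ω = 3898.6667×48/86 = 2176.0000 rpm, sense flips to −
mesh 4 [36T→16T]: ω = 2176.0000×36/16 = 4896.0000 rpm, sense flips to +
signed output speed = +4896.0000 rpm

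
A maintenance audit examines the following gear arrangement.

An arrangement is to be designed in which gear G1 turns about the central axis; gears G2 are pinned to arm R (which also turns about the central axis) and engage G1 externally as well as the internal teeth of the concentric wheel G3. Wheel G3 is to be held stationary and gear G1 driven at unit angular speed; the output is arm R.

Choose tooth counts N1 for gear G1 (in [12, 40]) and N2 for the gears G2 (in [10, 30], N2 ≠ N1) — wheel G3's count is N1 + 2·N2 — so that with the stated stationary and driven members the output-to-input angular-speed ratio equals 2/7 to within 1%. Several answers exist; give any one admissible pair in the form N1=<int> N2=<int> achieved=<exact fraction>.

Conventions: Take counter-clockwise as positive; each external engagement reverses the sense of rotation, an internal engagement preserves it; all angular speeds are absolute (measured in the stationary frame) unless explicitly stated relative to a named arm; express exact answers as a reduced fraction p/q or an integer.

N1=16 N2=12 achieved=2/7

class = planetary set [ratio 2/7 wanted; Willis about the carrier]
Willis with ω_ring = 0: ω_arm/ω_sun = N1/(N1+N3); set equal to 2/7  ⇒  N3/N1 = 1/(2/7) − 1 = 5/2
N3 = N1 + 2·N2  ⇒  N2/N1 = (N3/N1 − 1)/2 = (5/2 − 1)/2 = 3/4
smallest multiple with N1 ≥ 12 and N2 ≥ 10: k = 4  ⇒  N1 = 4·4 = 16, N2 = 4·3 = 12 (N1 ≤ 40, N2 ≤ 30, N2 ≠ N1 ✓), N3 = 16 + 2·12 = 40
check: N1/(N1+N3) with N1 = 16, N3 = 40 gives 2/7; |achieved − target| = 0 ≤ 1/350 ✓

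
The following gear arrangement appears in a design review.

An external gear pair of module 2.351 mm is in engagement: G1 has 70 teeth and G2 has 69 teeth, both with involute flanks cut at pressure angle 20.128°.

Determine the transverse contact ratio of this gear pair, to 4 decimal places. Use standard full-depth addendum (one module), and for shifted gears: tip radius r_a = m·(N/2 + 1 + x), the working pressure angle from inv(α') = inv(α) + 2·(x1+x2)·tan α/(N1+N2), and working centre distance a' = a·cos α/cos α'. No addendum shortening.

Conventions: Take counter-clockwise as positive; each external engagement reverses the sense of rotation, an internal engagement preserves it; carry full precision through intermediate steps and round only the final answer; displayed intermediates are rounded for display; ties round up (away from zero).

recognized (one external pair, fixed centres): single-mesh tooth geometry, m = 2.351, N1 = 70, N2 = 69
base radii: r_b1 = 77.259542, r_b2 = 76.155834
tip radii: r_a1 = 84.636000, r_a2 = 83.460500
no profile shift: α' = α, a' = a
action lengths: √(r_a1²−r_b1²) = 34.557426, √(r_a2²−r_b2²) = 34.145922
base pitch p_b = π·m·cos α = 6.934800
CR = (34.557426 + 34.145922 − 163.394500·sin 20.12800°)/6.934800 = 1.799080
contact ratio ≈ 1.7991

1.7991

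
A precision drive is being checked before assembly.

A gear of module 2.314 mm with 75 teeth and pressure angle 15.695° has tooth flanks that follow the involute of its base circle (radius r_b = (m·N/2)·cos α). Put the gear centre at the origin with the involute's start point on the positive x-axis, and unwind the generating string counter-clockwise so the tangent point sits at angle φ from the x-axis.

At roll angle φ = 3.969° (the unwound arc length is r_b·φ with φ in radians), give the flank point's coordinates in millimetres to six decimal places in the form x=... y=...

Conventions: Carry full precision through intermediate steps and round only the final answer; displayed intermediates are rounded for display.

class = single-mesh tooth geometry [base-circle involute, m = 2.314, 75T]
pitch radius r_p = m·N/2 = 2.314·75/2 = 86.775000
base radius r_b = r_p·cos α = 86.775000·cos 15.695° = 83.539625
roll angle φ = 3.969° = 0.06927212 rad
x = r_b·(cos φ + φ·sin φ) = 83.739822
y = r_b·(sin φ − φ·cos φ) = 0.009252

x=83.739822 y=0.009252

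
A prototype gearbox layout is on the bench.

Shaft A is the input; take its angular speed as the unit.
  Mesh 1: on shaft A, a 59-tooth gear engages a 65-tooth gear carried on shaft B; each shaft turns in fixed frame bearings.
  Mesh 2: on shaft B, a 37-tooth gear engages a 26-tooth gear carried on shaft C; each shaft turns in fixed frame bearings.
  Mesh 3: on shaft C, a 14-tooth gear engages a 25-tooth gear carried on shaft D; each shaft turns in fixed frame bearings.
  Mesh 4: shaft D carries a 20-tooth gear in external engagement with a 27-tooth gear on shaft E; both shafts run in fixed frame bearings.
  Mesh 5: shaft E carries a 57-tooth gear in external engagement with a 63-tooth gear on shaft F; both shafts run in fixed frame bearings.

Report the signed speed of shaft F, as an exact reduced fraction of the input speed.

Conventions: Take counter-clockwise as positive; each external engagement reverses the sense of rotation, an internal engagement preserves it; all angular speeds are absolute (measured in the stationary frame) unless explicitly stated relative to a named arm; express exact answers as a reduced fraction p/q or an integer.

-165908/342225

5-mesh fixed-axis compound train (all bearings frame-fixed)
mesh 1 [59T→65T]: |ω|/ω_in = 1×59/65 = 59/65, sense flips to −
mesh 2 [37T→26T]: |ω|/ω_in = (59/65)×37/26 = 2183/1690, sense flips to +
mesh 3 [14T→25T]: |ω|/ω_in = (2183/1690)×14/25 = 15281/21125, sense flips to −
mesh 4 [20T→27T]: |ω|/ω_in = (15281/21125)×20/27 = 61124/114075, sense flips to +
mesh 5 [57T→63T]: |ω|/ω_in = (61124/114075)×57/63 = 165908/342225, sense flips to −
signed output speed (× input speed) = -165908/342225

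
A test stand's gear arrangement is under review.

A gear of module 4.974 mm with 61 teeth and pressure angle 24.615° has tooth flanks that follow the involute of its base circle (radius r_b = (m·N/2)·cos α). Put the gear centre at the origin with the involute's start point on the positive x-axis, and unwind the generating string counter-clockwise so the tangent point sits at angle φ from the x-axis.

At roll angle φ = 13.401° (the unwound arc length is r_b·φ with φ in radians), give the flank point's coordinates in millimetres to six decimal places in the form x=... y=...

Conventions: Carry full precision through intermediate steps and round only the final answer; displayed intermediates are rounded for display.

class = single-mesh tooth geometry [base-circle involute, m = 4.974, 61T]
pitch radius r_p = m·N/2 = 4.974·61/2 = 151.707000
base radius r_b = r_p·cos α = 151.707000·cos 24.615° = 137.920944
roll angle φ = 13.401° = 0.23389157 rad
x = r_b·(cos φ + φ·sin φ) = 141.642008
y = r_b·(sin φ − φ·cos φ) = 0.585026

x=141.642008 y=0.585026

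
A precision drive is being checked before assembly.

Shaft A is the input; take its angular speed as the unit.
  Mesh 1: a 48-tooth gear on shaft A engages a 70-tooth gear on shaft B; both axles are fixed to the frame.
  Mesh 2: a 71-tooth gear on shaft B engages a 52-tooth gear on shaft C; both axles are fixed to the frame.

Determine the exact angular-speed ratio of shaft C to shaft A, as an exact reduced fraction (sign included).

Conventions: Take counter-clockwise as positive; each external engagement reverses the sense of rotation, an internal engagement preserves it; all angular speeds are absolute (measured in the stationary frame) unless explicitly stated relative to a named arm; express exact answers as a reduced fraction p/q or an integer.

426/455

class = fixed-axis compound train [2 meshes; 2 ratios multiply, 2 sense flips]
mesh 1 [48T→70T]: running ratio 24/35, sense −
mesh 2 [71T→52T]: running ratio 426/455, sense +
ω_out/ω_in = 426/455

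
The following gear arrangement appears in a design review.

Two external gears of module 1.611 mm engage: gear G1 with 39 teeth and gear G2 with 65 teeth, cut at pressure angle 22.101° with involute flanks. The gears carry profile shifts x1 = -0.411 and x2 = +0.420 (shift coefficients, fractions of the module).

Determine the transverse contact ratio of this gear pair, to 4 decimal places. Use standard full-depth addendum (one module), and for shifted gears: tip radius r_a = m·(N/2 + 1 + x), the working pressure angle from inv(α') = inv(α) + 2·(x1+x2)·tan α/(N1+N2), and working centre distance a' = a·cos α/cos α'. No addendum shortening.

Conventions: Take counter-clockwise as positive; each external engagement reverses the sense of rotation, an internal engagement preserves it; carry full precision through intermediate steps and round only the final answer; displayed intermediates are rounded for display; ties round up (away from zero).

class = single-mesh tooth geometry [involute pair 39T × 65T, m = 1.611]
base radii: r_b1 = 29.106227, r_b2 = 48.510379
tip radii: r_a1 = 32.363379, r_a2 = 54.645120
inv(α') = inv(22.101°) + 2·(-0.411+0.420)·tan α/(39+65) = 0.02041329  ⇒  α' = 22.12539°
a' = a·cos α / cos α' = 83.7720·cos 22.101°/cos 22.12539° = 83.786491
action lengths: √(r_a1²−r_b1²) = 14.149764, √(r_a2²−r_b2²) = 25.156158
base pitch p_b = π·m·cos α = 4.689226
CR = (14.149764 + 25.156158 − 83.786491·sin 22.12539°)/4.689226 = 1.652514
contact ratio ≈ 1.6525

1.6525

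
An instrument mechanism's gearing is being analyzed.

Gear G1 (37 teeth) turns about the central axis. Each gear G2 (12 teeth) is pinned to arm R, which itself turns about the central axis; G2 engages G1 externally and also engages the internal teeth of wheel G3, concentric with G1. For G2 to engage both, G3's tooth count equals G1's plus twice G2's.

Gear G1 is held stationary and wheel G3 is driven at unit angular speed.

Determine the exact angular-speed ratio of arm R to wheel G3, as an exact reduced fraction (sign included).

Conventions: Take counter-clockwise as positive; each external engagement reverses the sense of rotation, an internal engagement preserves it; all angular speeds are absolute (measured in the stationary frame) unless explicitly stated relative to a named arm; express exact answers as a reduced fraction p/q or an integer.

61/98

class = planetary set [G3 = 37+2·12 = 61; Willis about the carrier]
ring teeth: 37 + 2·12 = 61
37(ω_sun−ω_arm) = −61(ω_ring−ω_arm),  ω_sun = 0, ω_ring = 1
37(0−ω_arm) = −61(1−ω_arm)  ⇒  98·ω_arm = 61  ⇒  ω_arm = 61/98
ω_out/ω_in = 61/98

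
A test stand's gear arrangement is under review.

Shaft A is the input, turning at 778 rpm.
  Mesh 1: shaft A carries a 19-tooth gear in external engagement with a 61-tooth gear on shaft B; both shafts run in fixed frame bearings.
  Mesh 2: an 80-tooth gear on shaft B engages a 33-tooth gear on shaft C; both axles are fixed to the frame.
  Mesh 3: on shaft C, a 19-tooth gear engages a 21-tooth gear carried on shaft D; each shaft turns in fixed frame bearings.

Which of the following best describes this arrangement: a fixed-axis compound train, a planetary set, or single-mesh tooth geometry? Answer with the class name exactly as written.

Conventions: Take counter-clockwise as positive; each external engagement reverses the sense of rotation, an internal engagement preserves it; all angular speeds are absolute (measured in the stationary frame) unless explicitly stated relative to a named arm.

class = fixed-axis compound train [3 meshes; 3 ratios multiply, 3 sense flips]
classification: fixed-axis compound train

fixed-axis compound train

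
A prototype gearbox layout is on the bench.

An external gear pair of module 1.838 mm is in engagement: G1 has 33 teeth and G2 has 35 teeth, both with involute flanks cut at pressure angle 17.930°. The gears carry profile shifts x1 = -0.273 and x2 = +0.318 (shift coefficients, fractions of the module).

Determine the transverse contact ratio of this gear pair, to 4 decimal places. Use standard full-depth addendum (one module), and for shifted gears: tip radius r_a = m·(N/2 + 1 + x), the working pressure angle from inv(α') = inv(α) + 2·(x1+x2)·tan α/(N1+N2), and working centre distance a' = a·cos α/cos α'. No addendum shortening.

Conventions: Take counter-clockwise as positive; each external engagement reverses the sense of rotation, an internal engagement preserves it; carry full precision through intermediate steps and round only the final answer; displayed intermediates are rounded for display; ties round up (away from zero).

topology: single-mesh involute geometry — m = 1.838, 33T/35T pair
base radii: r_b1 = 28.854119, r_b2 = 30.602853
tip radii: r_a1 = 31.663226, r_a2 = 34.587484
inv(α') = inv(17.930°) + 2·(-0.273+0.318)·tan α/(33+35) = 0.01106024  ⇒  α' = 18.16116°
a' = a·cos α / cos α' = 62.4920·cos 17.930°/cos 18.16116° = 62.574196
action lengths: √(r_a1²−r_b1²) = 13.038393, √(r_a2²−r_b2²) = 16.117053
base pitch p_b = π·m·cos α = 5.493811
CR = (13.038393 + 16.117053 − 62.574196·sin 18.16116°)/5.493811 = 1.756820
contact ratio ≈ 1.7568

1.7568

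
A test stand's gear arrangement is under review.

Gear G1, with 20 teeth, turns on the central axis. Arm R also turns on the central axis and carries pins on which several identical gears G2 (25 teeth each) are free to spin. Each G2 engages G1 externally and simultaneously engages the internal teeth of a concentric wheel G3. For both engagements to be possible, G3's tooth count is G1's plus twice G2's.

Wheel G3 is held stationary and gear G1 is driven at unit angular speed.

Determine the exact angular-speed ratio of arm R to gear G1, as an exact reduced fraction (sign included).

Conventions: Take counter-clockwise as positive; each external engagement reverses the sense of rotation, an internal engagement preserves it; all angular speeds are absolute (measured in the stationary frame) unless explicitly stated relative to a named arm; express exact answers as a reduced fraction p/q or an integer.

planetary set (20T centre, 25T on arm, 70T internal) — Willis relation
ring teeth: 20 + 2·25 = 70
20(ω_sun−ω_arm) = −70(ω_ring−ω_arm),  ω_ring = 0, ω_sun = 1
20(1−ω_arm) = −70(0−ω_arm)  ⇒  90·ω_arm = 20  ⇒  ω_arm = 2/9
ω_out/ω_in = 2/9

2/9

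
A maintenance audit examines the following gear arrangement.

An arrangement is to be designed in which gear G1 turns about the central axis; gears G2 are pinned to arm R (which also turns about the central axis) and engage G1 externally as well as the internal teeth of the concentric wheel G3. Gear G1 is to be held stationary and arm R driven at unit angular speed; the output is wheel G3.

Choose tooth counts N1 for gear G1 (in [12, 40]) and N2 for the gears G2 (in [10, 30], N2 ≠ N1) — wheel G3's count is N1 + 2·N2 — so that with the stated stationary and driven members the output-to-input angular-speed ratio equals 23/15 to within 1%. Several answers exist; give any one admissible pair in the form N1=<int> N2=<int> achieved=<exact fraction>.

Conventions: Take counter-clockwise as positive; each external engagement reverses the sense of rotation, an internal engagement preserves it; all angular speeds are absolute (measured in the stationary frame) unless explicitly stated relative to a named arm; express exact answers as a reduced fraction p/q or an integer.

N1=32 N2=14 achieved=23/15

topology: planetary set — design target 23/15, arm = carrier (Willis)
Willis with ω_sun = 0: ω_ring/ω_arm = (N1+N3)/N3; set equal to 23/15  ⇒  N3/N1 = 1/(23/15 − 1) = 15/8
N3 = N1 + 2·N2  ⇒  N2/N1 = (N3/N1 − 1)/2 = (15/8 − 1)/2 = 7/16
smallest multiple with N1 ≥ 12 and N2 ≥ 10: k = 2  ⇒  N1 = 2·16 = 32, N2 = 2·7 = 14 (N1 ≤ 40, N2 ≤ 30, N2 ≠ N1 ✓), N3 = 32 + 2·14 = 60
check: (N1+N3)/N3 with N1 = 32, N3 = 60 gives 23/15; |achieved − target| = 0 ≤ 23/1500 ✓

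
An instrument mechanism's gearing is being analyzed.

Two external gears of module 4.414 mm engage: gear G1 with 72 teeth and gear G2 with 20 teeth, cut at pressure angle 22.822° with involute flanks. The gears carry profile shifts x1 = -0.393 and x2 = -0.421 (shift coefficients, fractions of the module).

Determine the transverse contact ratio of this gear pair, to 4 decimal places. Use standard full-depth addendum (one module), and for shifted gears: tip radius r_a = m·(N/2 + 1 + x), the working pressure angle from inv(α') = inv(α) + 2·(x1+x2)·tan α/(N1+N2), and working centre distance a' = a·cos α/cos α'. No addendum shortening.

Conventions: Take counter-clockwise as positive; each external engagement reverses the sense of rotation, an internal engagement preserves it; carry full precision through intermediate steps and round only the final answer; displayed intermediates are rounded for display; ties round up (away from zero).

1.7853

recognized (one external pair, fixed centres): single-mesh tooth geometry, m = 4.414, N1 = 72, N2 = 20
base radii: r_b1 = 146.464087, r_b2 = 40.684469
tip radii: r_a1 = 161.583298, r_a2 = 46.695706
inv(α') = inv(22.822°) + 2·(-0.393-0.421)·tan α/(72+20) = 0.01504758  ⇒  α' = 20.06173°
a' = a·cos α / cos α' = 203.0440·cos 22.822°/cos 20.06173° = 199.237574
action lengths: √(r_a1²−r_b1²) = 68.245391, √(r_a2²−r_b2²) = 22.918616
base pitch p_b = π·m·cos α = 12.781403
CR = (68.245391 + 22.918616 − 199.237574·sin 20.06173°)/12.781403 = 1.785335
contact ratio ≈ 1.7853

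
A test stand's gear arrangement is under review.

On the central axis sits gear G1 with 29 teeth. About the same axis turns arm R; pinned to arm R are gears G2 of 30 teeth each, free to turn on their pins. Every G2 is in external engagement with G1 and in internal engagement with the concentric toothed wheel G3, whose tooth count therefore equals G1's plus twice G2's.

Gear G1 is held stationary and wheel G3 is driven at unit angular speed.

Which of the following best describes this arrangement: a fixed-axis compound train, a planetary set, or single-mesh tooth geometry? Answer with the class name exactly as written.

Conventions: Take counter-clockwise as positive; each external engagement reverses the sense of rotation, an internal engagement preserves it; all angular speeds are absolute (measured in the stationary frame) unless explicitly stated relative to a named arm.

planetary set

class = planetary set [G3 = 29+2·30 = 89; Willis about the carrier]
classification: planetary set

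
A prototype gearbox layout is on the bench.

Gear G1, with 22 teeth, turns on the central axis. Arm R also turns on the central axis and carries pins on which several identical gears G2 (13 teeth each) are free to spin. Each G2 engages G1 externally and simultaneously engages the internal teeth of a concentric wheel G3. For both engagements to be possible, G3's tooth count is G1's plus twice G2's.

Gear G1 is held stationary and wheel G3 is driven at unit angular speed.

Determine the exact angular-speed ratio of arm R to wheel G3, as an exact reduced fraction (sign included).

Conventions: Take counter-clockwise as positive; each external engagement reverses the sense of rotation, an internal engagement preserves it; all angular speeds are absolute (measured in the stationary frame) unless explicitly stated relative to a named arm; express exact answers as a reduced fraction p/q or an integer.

class = planetary set [G3 = 22+2·13 = 48; Willis about the carrier]
ring teeth: 22 + 2·13 = 48
22(ω_sun−ω_arm) = −48(ω_ring−ω_arm),  ω_sun = 0, ω_ring = 1
22(0−ω_arm) = −48(1−ω_arm)  ⇒  70·ω_arm = 48  ⇒  ω_arm = 24/35
ω_out/ω_in = 24/35

24/35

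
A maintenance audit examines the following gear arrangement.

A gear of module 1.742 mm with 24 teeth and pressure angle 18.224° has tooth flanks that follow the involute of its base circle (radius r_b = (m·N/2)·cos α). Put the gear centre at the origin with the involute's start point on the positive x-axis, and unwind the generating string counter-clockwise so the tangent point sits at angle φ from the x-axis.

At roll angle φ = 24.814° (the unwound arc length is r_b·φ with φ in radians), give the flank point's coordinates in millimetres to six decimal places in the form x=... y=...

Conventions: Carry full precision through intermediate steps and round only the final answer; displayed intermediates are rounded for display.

x=21.631152 y=0.527611

class = single-mesh tooth geometry [base-circle involute, m = 1.742, 24T]
pitch radius r_p = m·N/2 = 1.742·24/2 = 20.904000
base radius r_b = r_p·cos α = 20.904000·cos 18.224° = 19.855479
roll angle φ = 24.814° = 0.43308600 rad
x = r_b·(cos φ + φ·sin φ) = 21.631152
y = r_b·(sin φ − φ·cos φ) = 0.527611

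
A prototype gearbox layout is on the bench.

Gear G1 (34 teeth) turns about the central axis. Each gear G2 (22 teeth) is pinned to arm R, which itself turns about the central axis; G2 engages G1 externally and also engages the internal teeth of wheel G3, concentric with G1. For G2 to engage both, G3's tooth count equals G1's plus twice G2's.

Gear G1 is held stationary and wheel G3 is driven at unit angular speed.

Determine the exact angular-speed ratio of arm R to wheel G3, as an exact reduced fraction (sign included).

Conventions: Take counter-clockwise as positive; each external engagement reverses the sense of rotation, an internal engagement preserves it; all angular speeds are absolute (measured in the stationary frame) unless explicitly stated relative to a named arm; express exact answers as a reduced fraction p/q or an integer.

recognized (axles ride arm R): planetary set, 34/22/78 teeth
ring teeth: 34 + 2·22 = 78
34(ω_sun−ω_arm) = −78(ω_ring−ω_arm),  ω_sun = 0, ω_ring = 1
34(0−ω_arm) = −78(1−ω_arm)  ⇒  112·ω_arm = 78  ⇒  ω_arm = 39/56
ω_out/ω_in = 39/56

39/56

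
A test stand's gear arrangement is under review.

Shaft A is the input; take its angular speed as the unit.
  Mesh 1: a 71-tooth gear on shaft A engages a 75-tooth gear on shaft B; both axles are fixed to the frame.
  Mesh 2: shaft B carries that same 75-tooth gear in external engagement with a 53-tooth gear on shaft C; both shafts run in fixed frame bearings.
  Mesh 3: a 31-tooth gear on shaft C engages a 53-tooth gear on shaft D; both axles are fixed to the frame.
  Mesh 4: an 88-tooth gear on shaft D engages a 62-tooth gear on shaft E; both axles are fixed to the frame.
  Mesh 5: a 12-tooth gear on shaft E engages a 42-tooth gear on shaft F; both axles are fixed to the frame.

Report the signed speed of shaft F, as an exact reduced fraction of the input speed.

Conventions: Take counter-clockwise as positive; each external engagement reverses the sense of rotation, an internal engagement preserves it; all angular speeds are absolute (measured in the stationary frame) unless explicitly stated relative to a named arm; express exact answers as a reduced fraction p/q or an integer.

5-mesh fixed-axis compound train (all bearings frame-fixed)
mesh 1 [71T→75T]: |ω|/ω_in = 1×71/75 = 71/75, sense flips to −
mesh 2 [75T→53T]: |ω|/ω_in = (71/75)×75/53 = 71/53, sense flips to +
mesh 3 [31T→53T]: |ω|/ω_in = (71/53)×31/53 = 2201/2809, sense flips to −
mesh 4 [88T→62T]: |ω|/ω_in = (2201/2809)×88/62 = 3124/2809, sense flips to +
mesh 5 [12T→42T]: |ω|/ω_in = (3124/2809)×12/42 = 6248/19663, sense flips to −
signed output speed (× input speed) = -6248/19663

-6248/19663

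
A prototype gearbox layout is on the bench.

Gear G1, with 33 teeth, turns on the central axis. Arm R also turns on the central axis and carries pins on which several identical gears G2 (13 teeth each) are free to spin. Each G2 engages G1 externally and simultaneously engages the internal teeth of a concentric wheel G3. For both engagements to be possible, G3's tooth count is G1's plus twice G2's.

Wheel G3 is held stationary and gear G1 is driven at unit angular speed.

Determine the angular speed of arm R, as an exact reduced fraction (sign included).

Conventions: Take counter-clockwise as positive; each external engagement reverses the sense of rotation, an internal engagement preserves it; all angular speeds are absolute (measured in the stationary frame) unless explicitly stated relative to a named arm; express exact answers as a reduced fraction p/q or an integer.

topology: planetary set — G1 33T / G2 13T / G3 59T, arm = carrier (Willis)
ring teeth: 33 + 2·13 = 59
33(ω_sun−ω_arm) = −59(ω_ring−ω_arm),  ω_ring = 0, ω_sun = 1
33(1−ω_arm) = −59(0−ω_arm)  ⇒  92·ω_arm = 33  ⇒  ω_arm = 33/92
exact speed ratio = 33/92

33/92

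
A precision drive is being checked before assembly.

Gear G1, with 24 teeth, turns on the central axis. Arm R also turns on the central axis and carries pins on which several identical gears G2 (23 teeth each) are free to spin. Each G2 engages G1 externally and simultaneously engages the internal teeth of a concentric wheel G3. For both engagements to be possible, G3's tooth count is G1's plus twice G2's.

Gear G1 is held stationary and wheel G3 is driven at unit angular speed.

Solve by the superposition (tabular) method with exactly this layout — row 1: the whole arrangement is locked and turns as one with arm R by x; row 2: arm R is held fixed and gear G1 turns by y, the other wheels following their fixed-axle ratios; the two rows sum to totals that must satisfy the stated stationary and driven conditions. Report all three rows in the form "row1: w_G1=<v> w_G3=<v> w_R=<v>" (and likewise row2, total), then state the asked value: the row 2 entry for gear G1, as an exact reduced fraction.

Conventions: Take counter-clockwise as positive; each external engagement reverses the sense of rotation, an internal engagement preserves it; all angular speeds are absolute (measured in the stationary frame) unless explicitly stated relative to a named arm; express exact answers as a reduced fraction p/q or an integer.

class = planetary set [G3 = 24+2·23 = 70; Willis about the carrier]
superposition row 1 [locked train]: every member turns x
row 2: sun turns y, ring = −(24/70)·y, arm 0
boundary: total ω_sun = x + y = 0 and total ω_ring = x − (24/70)·y = 1  ⇒  y = -35/47, x = 35/47
row 2 ring = −(24/70)·(-35/47) = 12/47
totals (row 1 + row 2): sun 35/47 + (-35/47) = 0, ring 35/47 + 12/47 = 1, arm 35/47 + 0 = 35/47
asked cell (row2, sun) = -35/47

row1: w_G1=35/47 w_G3=35/47 w_R=35/47
row2: w_G1=-35/47 w_G3=12/47 w_R=0
total: w_G1=0 w_G3=1 w_R=35/47
asked value: -35/47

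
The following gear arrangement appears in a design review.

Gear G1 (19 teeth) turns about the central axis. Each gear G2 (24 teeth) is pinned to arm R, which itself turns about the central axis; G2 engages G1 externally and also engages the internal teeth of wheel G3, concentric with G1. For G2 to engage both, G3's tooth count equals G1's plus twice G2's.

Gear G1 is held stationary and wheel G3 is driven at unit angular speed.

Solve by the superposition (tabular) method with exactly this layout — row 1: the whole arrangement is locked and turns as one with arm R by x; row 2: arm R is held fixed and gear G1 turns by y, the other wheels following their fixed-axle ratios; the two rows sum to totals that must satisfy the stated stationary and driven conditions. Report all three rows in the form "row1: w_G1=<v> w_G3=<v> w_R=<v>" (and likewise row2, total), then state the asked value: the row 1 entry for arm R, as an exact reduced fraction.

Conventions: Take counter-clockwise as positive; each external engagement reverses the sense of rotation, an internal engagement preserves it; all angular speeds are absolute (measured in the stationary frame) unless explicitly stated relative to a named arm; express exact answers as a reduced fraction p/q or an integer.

class = planetary set [G3 = 19+2·24 = 67; Willis about the carrier]
superposition row 1 [locked train]: every member turns x
superposition row 2 [arm held]: sun y, ring −(19/67)·y, arm 0
boundary: total ω_sun = x + y = 0 and total ω_ring = x − (19/67)·y = 1  ⇒  y = -67/86, x = 67/86
row 2 ring = −(19/67)·(-67/86) = 19/86
totals (row 1 + row 2): sun 67/86 + (-67/86) = 0, ring 67/86 + 19/86 = 1, arm 67/86 + 0 = 67/86
asked cell (row1, arm) = 67/86

row1: w_G1=67/86 w_G3=67/86 w_R=67/86
row2: w_G1=-67/86 w_G3=19/86 w_R=0
total: w_G1=0 w_G3=1 w_R=67/86
asked value: 67/86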